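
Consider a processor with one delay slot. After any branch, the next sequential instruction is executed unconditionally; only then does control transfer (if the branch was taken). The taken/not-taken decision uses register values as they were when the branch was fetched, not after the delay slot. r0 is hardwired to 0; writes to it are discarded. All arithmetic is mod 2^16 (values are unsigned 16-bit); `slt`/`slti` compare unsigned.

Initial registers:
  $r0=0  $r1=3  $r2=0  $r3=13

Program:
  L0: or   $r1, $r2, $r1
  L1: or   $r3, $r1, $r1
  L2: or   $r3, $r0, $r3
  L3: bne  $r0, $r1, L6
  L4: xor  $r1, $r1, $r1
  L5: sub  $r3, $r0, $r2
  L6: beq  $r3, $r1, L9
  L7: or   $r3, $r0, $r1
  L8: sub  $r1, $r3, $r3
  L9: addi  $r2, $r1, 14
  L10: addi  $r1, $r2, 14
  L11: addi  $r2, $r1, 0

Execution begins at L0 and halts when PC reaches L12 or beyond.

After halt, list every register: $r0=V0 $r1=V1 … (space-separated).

$r0=0 $r1=28 $r2=28 $r3=0

[0] or   $r1, $r2, $r1  →  {$r0:0, $r1:3, $r2:0, $r3:13}
[1] or   $r3, $r1, $r1  →  {$r0:0, $r1:3, $r2:0, $r3:3}
[2] or   $r3, $r0, $r3  →  {$r0:0, $r1:3, $r2:0, $r3:3}
[3] bne  $r0, $r1, L6  →  {$r0:0, $r1:3, $r2:0, $r3:3}  ⟨branch taken⟩
[4] xor  $r1, $r1, $r1  →  {$r0:0, $r1:0, $r2:0, $r3:3}
[6] beq  $r3, $r1, L9  →  {$r0:0, $r1:0, $r2:0, $r3:3}  ⟨branch fallthrough⟩
[7] or   $r3, $r0, $r1  →  {$r0:0, $r1:0, $r2:0, $r3:0}
[8] sub  $r1, $r3, $r3  →  {$r0:0, $r1:0, $r2:0, $r3:0}
[9] addi  $r2, $r1, 14  →  {$r0:0, $r1:0, $r2:14, $r3:0}
[10] addi  $r1, $r2, 14  →  {$r0:0, $r1:28, $r2:14, $r3:0}
[11] addi  $r2, $r1, 0  →  {$r0:0, $r1:28, $r2:28, $r3:0}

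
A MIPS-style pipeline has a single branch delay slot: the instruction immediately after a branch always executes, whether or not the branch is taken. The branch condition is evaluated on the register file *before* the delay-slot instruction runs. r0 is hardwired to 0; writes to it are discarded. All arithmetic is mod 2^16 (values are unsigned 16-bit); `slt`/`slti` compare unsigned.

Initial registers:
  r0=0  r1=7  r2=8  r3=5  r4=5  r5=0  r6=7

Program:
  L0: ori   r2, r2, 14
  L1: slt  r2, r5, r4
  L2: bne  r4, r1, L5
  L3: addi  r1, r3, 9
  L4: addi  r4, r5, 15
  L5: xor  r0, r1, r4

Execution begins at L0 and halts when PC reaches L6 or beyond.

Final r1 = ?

14

#0 ori   r2, r2, 14 ; 0/7/14/5/5/0/7
#1 slt  r2, r5, r4 ; 0/7/1/5/5/0/7
#2 bne  r4, r1, L5 ; 0/7/1/5/5/0/7 ; →target
#3 addi  r1, r3, 9 ; 0/14/1/5/5/0/7
#5 xor  r0, r1, r4 ; 0/14/1/5/5/0/7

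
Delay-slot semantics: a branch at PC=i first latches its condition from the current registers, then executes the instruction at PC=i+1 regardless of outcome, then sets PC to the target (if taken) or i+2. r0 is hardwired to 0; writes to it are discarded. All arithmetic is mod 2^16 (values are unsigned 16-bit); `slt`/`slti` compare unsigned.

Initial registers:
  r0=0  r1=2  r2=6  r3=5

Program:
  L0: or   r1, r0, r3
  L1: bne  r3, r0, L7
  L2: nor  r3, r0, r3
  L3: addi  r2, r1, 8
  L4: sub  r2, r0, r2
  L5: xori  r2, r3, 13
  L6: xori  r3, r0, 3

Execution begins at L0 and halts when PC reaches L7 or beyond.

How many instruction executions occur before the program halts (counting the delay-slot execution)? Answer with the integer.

3

#0 or   r1, r0, r3 ; 0/5/6/5
#1 bne  r3, r0, L7 ; 0/5/6/5 ; →target
#2 nor  r3, r0, r3 ; 0/5/6/65530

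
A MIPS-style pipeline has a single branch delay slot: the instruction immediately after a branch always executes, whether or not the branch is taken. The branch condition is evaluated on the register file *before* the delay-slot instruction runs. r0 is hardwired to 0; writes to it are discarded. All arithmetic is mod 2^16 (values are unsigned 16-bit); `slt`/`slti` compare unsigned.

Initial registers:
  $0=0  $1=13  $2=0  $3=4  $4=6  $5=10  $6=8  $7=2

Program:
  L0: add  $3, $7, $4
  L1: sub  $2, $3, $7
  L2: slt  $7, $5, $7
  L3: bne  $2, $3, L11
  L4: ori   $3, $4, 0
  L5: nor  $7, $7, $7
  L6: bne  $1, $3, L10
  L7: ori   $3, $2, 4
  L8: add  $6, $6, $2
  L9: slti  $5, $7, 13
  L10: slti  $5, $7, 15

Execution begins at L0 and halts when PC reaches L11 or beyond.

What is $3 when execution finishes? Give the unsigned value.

[0] add  $3, $7, $4  →  {$0:0, $1:13, $2:0, $3:8, $4:6, $5:10, $6:8, $7:2}
[1] sub  $2, $3, $7  →  {$0:0, $1:13, $2:6, $3:8, $4:6, $5:10, $6:8, $7:2}
[2] slt  $7, $5, $7  →  {$0:0, $1:13, $2:6, $3:8, $4:6, $5:10, $6:8, $7:0}
[3] bne  $2, $3, L11  →  {$0:0, $1:13, $2:6, $3:8, $4:6, $5:10, $6:8, $7:0}  ⟨branch taken⟩
[4] ori   $3, $4, 0  →  {$0:0, $1:13, $2:6, $3:6, $4:6, $5:10, $6:8, $7:0}

6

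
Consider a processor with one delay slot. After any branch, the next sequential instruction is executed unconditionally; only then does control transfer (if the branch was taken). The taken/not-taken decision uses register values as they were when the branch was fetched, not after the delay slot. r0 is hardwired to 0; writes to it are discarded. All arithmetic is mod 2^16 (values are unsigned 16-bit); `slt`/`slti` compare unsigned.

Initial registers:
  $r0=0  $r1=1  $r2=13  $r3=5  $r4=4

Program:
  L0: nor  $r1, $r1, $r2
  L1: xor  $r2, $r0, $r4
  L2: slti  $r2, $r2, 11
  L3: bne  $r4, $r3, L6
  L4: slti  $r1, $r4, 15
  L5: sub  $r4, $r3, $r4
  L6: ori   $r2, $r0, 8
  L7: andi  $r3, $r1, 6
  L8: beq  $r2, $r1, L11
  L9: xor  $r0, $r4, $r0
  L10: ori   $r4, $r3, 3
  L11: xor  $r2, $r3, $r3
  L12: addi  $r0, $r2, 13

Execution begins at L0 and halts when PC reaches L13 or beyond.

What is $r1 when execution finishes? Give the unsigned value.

1

PC=0  nor  $r1, $r1, $r2     | $r0=0 $r1=65522 $r2=13 $r3=5 $r4=4
PC=1  xor  $r2, $r0, $r4     | $r0=0 $r1=65522 $r2=4 $r3=5 $r4=4
PC=2  slti  $r2, $r2, 11     | $r0=0 $r1=65522 $r2=1 $r3=5 $r4=4
PC=3  bne  $r4, $r3, L6      | $r0=0 $r1=65522 $r2=1 $r3=5 $r4=4  [TAKEN]
PC=4  slti  $r1, $r4, 15     | $r0=0 $r1=1 $r2=1 $r3=5 $r4=4
PC=6  ori   $r2, $r0, 8      | $r0=0 $r1=1 $r2=8 $r3=5 $r4=4
PC=7  andi  $r3, $r1, 6      | $r0=0 $r1=1 $r2=8 $r3=0 $r4=4
PC=8  beq  $r2, $r1, L11     | $r0=0 $r1=1 $r2=8 $r3=0 $r4=4  [not taken]
PC=9  xor  $r0, $r4, $r0     | $r0=0 $r1=1 $r2=8 $r3=0 $r4=4
PC=10 ori   $r4, $r3, 3      | $r0=0 $r1=1 $r2=8 $r3=0 $r4=3
PC=11 xor  $r2, $r3, $r3     | $r0=0 $r1=1 $r2=0 $r3=0 $r4=3
PC=12 addi  $r0, $r2, 13     | $r0=0 $r1=1 $r2=0 $r3=0 $r4=3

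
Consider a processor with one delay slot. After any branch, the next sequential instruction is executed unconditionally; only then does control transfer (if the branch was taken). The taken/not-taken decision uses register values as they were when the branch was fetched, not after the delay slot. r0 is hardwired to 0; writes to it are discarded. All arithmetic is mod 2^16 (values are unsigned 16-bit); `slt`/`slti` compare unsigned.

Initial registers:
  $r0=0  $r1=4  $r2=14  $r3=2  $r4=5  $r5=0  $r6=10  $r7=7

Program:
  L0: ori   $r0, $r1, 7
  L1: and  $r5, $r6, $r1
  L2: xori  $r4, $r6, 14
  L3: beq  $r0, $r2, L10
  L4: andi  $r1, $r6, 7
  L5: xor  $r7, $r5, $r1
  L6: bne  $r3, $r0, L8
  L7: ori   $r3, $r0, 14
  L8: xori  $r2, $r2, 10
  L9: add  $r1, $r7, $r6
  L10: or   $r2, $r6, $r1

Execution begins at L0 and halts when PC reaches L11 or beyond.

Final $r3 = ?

14

  step pc=0: ori   $r0, $r1, 7  regs=(0,4,14,2,5,0,10,7)
  step pc=1: and  $r5, $r6, $r1  regs=(0,4,14,2,5,0,10,7)
  step pc=2: xori  $r4, $r6, 14  regs=(0,4,14,2,4,0,10,7)
  step pc=3: beq  $r0, $r2, L10  cond=F  regs=(0,4,14,2,4,0,10,7)
  step pc=4: andi  $r1, $r6, 7  regs=(0,2,14,2,4,0,10,7)
  step pc=5: xor  $r7, $r5, $r1  regs=(0,2,14,2,4,0,10,2)
  step pc=6: bne  $r3, $r0, L8  cond=T  regs=(0,2,14,2,4,0,10,2)
  step pc=7: ori   $r3, $r0, 14  regs=(0,2,14,14,4,0,10,2)
  step pc=8: xori  $r2, $r2, 10  regs=(0,2,4,14,4,0,10,2)
  step pc=9: add  $r1, $r7, $r6  regs=(0,12,4,14,4,0,10,2)
  step pc=10: or   $r2, $r6, $r1  regs=(0,12,14,14,4,0,10,2)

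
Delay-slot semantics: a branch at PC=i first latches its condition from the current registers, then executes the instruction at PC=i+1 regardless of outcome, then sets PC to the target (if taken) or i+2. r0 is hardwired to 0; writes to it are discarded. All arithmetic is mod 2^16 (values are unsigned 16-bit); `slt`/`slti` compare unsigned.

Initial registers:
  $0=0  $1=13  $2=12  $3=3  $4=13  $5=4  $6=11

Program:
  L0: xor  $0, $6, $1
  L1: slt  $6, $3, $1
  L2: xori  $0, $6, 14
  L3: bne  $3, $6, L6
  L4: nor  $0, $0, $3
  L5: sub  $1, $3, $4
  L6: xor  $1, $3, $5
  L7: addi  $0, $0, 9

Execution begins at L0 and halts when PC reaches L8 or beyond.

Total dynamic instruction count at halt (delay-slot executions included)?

7

PC=0  xor  $0, $6, $1        | $0=0 $1=13 $2=12 $3=3 $4=13 $5=4 $6=11
PC=1  slt  $6, $3, $1        | $0=0 $1=13 $2=12 $3=3 $4=13 $5=4 $6=1
PC=2  xori  $0, $6, 14       | $0=0 $1=13 $2=12 $3=3 $4=13 $5=4 $6=1
PC=3  bne  $3, $6, L6        | $0=0 $1=13 $2=12 $3=3 $4=13 $5=4 $6=1  [TAKEN]
PC=4  nor  $0, $0, $3        | $0=0 $1=13 $2=12 $3=3 $4=13 $5=4 $6=1
PC=6  xor  $1, $3, $5        | $0=0 $1=7 $2=12 $3=3 $4=13 $5=4 $6=1
PC=7  addi  $0, $0, 9        | $0=0 $1=7 $2=12 $3=3 $4=13 $5=4 $6=1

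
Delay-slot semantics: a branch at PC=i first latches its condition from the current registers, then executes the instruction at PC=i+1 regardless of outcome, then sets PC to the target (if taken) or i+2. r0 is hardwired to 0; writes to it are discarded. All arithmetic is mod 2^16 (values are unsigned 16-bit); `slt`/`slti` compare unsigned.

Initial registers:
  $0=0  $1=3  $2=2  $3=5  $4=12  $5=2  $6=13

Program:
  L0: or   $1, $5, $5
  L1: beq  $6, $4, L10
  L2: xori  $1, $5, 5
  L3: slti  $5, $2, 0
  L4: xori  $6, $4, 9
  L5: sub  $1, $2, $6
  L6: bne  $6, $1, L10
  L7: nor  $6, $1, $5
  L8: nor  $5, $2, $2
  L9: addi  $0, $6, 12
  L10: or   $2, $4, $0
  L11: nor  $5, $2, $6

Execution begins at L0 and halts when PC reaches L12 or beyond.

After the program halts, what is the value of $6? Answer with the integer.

  step pc=0: or   $1, $5, $5  regs=(0,2,2,5,12,2,13)
  step pc=1: beq  $6, $4, L10  cond=F  regs=(0,2,2,5,12,2,13)
  step pc=2: xori  $1, $5, 5  regs=(0,7,2,5,12,2,13)
  step pc=3: slti  $5, $2, 0  regs=(0,7,2,5,12,0,13)
  step pc=4: xori  $6, $4, 9  regs=(0,7,2,5,12,0,5)
  step pc=5: sub  $1, $2, $6  regs=(0,65533,2,5,12,0,5)
  step pc=6: bne  $6, $1, L10  cond=T  regs=(0,65533,2,5,12,0,5)
  step pc=7: nor  $6, $1, $5  regs=(0,65533,2,5,12,0,2)
  step pc=10: or   $2, $4, $0  regs=(0,65533,12,5,12,0,2)
  step pc=11: nor  $5, $2, $6  regs=(0,65533,12,5,12,65521,2)

2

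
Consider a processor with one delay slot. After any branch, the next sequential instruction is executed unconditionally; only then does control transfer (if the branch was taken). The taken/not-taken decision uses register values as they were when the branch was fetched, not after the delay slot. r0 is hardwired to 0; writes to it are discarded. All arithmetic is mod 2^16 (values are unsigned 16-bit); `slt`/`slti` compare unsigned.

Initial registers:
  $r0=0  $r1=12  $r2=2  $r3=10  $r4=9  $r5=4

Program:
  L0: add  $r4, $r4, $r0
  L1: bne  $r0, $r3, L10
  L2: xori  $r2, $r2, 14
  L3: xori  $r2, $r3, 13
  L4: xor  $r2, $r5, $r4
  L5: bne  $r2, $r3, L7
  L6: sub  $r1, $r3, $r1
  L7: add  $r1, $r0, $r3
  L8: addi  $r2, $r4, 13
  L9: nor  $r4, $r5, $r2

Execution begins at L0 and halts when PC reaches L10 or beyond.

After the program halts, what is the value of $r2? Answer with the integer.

#0 add  $r4, $r4, $r0 ; 0/12/2/10/9/4
#1 bne  $r0, $r3, L10 ; 0/12/2/10/9/4 ; →target
#2 xori  $r2, $r2, 14 ; 0/12/12/10/9/4

12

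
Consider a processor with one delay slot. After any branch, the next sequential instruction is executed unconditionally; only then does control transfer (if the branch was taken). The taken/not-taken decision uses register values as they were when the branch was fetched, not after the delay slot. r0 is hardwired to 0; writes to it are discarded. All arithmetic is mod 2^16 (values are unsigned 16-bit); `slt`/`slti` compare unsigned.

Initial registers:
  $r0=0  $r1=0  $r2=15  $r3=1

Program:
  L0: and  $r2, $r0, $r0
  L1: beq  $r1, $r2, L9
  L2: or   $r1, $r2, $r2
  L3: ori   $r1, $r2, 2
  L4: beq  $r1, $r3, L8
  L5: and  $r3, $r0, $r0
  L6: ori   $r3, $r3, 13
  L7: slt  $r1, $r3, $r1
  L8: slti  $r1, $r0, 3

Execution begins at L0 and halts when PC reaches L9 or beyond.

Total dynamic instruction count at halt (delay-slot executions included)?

3

#0 and  $r2, $r0, $r0 ; 0/0/0/1
#1 beq  $r1, $r2, L9 ; 0/0/0/1 ; →target
#2 or   $r1, $r2, $r2 ; 0/0/0/1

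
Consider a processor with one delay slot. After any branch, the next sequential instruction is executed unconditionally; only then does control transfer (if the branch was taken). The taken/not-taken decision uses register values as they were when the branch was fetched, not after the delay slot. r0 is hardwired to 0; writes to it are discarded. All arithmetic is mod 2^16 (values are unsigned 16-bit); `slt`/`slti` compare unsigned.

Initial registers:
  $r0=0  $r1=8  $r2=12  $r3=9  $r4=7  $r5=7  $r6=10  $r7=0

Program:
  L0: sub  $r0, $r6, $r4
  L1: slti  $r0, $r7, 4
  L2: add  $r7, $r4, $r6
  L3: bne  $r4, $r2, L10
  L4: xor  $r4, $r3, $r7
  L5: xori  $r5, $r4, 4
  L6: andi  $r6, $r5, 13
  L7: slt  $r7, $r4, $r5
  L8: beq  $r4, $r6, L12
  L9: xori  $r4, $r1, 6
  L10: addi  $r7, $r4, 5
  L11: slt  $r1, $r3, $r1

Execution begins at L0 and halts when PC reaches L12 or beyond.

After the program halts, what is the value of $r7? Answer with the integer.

29

PC=0  sub  $r0, $r6, $r4     | $r0=0 $r1=8 $r2=12 $r3=9 $r4=7 $r5=7 $r6=10 $r7=0
PC=1  slti  $r0, $r7, 4      | $r0=0 $r1=8 $r2=12 $r3=9 $r4=7 $r5=7 $r6=10 $r7=0
PC=2  add  $r7, $r4, $r6     | $r0=0 $r1=8 $r2=12 $r3=9 $r4=7 $r5=7 $r6=10 $r7=17
PC=3  bne  $r4, $r2, L10     | $r0=0 $r1=8 $r2=12 $r3=9 $r4=7 $r5=7 $r6=10 $r7=17  [TAKEN]
PC=4  xor  $r4, $r3, $r7     | $r0=0 $r1=8 $r2=12 $r3=9 $r4=24 $r5=7 $r6=10 $r7=17
PC=10 addi  $r7, $r4, 5      | $r0=0 $r1=8 $r2=12 $r3=9 $r4=24 $r5=7 $r6=10 $r7=29
PC=11 slt  $r1, $r3, $r1     | $r0=0 $r1=0 $r2=12 $r3=9 $r4=24 $r5=7 $r6=10 $r7=29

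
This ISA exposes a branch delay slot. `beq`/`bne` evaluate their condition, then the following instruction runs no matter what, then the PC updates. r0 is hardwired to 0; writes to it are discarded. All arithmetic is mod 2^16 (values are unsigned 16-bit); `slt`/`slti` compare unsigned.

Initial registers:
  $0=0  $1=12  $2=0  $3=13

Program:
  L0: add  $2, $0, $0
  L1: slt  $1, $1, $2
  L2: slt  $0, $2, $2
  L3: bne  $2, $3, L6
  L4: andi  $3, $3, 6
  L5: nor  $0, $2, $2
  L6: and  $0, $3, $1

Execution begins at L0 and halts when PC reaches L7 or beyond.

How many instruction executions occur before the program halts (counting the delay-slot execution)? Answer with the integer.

  step pc=0: add  $2, $0, $0  regs=(0,12,0,13)
  step pc=1: slt  $1, $1, $2  regs=(0,0,0,13)
  step pc=2: slt  $0, $2, $2  regs=(0,0,0,13)
  step pc=3: bne  $2, $3, L6  cond=T  regs=(0,0,0,13)
  step pc=4: andi  $3, $3, 6  regs=(0,0,0,4)
  step pc=6: and  $0, $3, $1  regs=(0,0,0,4)

6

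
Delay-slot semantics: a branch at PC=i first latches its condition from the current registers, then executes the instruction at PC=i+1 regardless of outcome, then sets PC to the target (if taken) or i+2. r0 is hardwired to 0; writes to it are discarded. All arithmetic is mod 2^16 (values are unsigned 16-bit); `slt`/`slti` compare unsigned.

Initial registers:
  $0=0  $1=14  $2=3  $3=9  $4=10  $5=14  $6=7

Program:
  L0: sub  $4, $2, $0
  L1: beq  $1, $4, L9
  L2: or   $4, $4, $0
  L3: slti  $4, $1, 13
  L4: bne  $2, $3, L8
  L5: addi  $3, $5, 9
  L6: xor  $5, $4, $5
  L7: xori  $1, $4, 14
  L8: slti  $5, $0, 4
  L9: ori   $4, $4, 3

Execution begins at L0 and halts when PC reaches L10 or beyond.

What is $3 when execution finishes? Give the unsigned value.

#0 sub  $4, $2, $0 ; 0/14/3/9/3/14/7
#1 beq  $1, $4, L9 ; 0/14/3/9/3/14/7 ; →fallthru
#2 or   $4, $4, $0 ; 0/14/3/9/3/14/7
#3 slti  $4, $1, 13 ; 0/14/3/9/0/14/7
#4 bne  $2, $3, L8 ; 0/14/3/9/0/14/7 ; →target
#5 addi  $3, $5, 9 ; 0/14/3/23/0/14/7
#8 slti  $5, $0, 4 ; 0/14/3/23/0/1/7
#9 ori   $4, $4, 3 ; 0/14/3/23/3/1/7

23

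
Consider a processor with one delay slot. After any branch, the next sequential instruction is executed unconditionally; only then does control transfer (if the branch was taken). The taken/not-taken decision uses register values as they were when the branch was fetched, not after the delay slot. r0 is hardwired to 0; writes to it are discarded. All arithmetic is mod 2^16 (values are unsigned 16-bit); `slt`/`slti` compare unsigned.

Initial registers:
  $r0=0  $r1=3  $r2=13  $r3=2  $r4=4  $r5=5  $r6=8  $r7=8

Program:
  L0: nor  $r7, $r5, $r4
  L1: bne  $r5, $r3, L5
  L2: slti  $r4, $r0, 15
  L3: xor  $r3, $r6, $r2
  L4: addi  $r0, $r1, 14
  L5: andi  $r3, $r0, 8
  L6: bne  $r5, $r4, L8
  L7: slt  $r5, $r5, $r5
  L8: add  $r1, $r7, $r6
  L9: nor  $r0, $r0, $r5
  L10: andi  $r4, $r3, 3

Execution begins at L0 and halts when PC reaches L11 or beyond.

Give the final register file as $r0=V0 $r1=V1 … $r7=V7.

$r0=0 $r1=2 $r2=13 $r3=0 $r4=0 $r5=0 $r6=8 $r7=65530

PC=0  nor  $r7, $r5, $r4     | $r0=0 $r1=3 $r2=13 $r3=2 $r4=4 $r5=5 $r6=8 $r7=65530
PC=1  bne  $r5, $r3, L5      | $r0=0 $r1=3 $r2=13 $r3=2 $r4=4 $r5=5 $r6=8 $r7=65530  [TAKEN]
PC=2  slti  $r4, $r0, 15     | $r0=0 $r1=3 $r2=13 $r3=2 $r4=1 $r5=5 $r6=8 $r7=65530
PC=5  andi  $r3, $r0, 8      | $r0=0 $r1=3 $r2=13 $r3=0 $r4=1 $r5=5 $r6=8 $r7=65530
PC=6  bne  $r5, $r4, L8      | $r0=0 $r1=3 $r2=13 $r3=0 $r4=1 $r5=5 $r6=8 $r7=65530  [TAKEN]
PC=7  slt  $r5, $r5, $r5     | $r0=0 $r1=3 $r2=13 $r3=0 $r4=1 $r5=0 $r6=8 $r7=65530
PC=8  add  $r1, $r7, $r6     | $r0=0 $r1=2 $r2=13 $r3=0 $r4=1 $r5=0 $r6=8 $r7=65530
PC=9  nor  $r0, $r0, $r5     | $r0=0 $r1=2 $r2=13 $r3=0 $r4=1 $r5=0 $r6=8 $r7=65530
PC=10 andi  $r4, $r3, 3      | $r0=0 $r1=2 $r2=13 $r3=0 $r4=0 $r5=0 $r6=8 $r7=65530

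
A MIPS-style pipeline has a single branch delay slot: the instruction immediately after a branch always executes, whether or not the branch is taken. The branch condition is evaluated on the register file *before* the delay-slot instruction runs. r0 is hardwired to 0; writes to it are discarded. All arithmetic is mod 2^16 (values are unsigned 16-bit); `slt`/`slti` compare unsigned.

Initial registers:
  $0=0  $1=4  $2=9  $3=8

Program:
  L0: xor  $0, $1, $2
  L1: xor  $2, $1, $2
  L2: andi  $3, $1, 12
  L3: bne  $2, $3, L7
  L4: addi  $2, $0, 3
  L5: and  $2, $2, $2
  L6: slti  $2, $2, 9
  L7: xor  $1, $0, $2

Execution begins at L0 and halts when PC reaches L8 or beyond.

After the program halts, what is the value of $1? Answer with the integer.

3

[0] xor  $0, $1, $2  →  {$0:0, $1:4, $2:9, $3:8}
[1] xor  $2, $1, $2  →  {$0:0, $1:4, $2:13, $3:8}
[2] andi  $3, $1, 12  →  {$0:0, $1:4, $2:13, $3:4}
[3] bne  $2, $3, L7  →  {$0:0, $1:4, $2:13, $3:4}  ⟨branch taken⟩
[4] addi  $2, $0, 3  →  {$0:0, $1:4, $2:3, $3:4}
[7] xor  $1, $0, $2  →  {$0:0, $1:3, $2:3, $3:4}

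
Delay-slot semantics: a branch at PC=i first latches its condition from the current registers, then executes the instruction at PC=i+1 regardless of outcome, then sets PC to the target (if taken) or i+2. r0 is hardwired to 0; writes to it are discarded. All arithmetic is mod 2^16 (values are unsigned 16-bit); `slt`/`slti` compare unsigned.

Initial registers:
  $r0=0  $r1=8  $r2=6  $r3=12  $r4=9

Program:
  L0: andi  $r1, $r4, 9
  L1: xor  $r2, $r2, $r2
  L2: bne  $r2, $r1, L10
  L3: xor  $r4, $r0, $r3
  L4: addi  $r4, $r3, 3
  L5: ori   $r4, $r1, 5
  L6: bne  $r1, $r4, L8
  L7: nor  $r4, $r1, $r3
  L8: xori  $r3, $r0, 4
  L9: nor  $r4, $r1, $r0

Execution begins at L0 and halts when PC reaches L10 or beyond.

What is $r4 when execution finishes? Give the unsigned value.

  step pc=0: andi  $r1, $r4, 9  regs=(0,9,6,12,9)
  step pc=1: xor  $r2, $r2, $r2  regs=(0,9,0,12,9)
  step pc=2: bne  $r2, $r1, L10  cond=T  regs=(0,9,0,12,9)
  step pc=3: xor  $r4, $r0, $r3  regs=(0,9,0,12,12)

12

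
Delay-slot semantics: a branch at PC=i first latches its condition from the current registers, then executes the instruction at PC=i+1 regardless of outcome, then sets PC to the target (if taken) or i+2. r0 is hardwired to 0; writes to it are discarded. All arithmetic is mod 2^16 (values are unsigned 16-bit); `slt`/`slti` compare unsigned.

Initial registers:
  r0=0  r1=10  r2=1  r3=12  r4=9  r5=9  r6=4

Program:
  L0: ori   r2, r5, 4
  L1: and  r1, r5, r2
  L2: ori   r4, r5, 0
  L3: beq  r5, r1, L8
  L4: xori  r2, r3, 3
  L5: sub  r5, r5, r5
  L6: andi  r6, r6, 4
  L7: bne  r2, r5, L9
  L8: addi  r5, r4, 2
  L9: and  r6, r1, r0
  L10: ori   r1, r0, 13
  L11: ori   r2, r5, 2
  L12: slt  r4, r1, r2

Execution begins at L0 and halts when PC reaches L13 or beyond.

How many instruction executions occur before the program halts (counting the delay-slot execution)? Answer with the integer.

10

PC=0  ori   r2, r5, 4        | r0=0 r1=10 r2=13 r3=12 r4=9 r5=9 r6=4
PC=1  and  r1, r5, r2        | r0=0 r1=9 r2=13 r3=12 r4=9 r5=9 r6=4
PC=2  ori   r4, r5, 0        | r0=0 r1=9 r2=13 r3=12 r4=9 r5=9 r6=4
PC=3  beq  r5, r1, L8        | r0=0 r1=9 r2=13 r3=12 r4=9 r5=9 r6=4  [TAKEN]
PC=4  xori  r2, r3, 3        | r0=0 r1=9 r2=15 r3=12 r4=9 r5=9 r6=4
PC=8  addi  r5, r4, 2        | r0=0 r1=9 r2=15 r3=12 r4=9 r5=11 r6=4
PC=9  and  r6, r1, r0        | r0=0 r1=9 r2=15 r3=12 r4=9 r5=11 r6=0
PC=10 ori   r1, r0, 13       | r0=0 r1=13 r2=15 r3=12 r4=9 r5=11 r6=0
PC=11 ori   r2, r5, 2        | r0=0 r1=13 r2=11 r3=12 r4=9 r5=11 r6=0
PC=12 slt  r4, r1, r2        | r0=0 r1=13 r2=11 r3=12 r4=0 r5=11 r6=0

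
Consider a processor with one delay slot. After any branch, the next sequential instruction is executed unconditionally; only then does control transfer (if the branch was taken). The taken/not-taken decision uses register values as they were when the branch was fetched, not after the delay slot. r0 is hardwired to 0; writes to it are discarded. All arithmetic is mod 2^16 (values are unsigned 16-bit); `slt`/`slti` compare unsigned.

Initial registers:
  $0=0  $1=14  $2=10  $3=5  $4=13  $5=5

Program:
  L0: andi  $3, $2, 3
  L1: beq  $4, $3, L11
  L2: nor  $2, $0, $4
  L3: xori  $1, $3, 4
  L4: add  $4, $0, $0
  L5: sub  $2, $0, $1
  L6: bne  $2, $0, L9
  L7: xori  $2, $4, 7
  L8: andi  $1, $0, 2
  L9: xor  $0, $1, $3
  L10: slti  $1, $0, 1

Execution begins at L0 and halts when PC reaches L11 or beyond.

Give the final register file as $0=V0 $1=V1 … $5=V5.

#0 andi  $3, $2, 3 ; 0/14/10/2/13/5
#1 beq  $4, $3, L11 ; 0/14/10/2/13/5 ; →fallthru
#2 nor  $2, $0, $4 ; 0/14/65522/2/13/5
#3 xori  $1, $3, 4 ; 0/6/65522/2/13/5
#4 add  $4, $0, $0 ; 0/6/65522/2/0/5
#5 sub  $2, $0, $1 ; 0/6/65530/2/0/5
#6 bne  $2, $0, L9 ; 0/6/65530/2/0/5 ; →target
#7 xori  $2, $4, 7 ; 0/6/7/2/0/5
#9 xor  $0, $1, $3 ; 0/6/7/2/0/5
#10 slti  $1, $0, 1 ; 0/1/7/2/0/5

$0=0 $1=1 $2=7 $3=2 $4=0 $5=5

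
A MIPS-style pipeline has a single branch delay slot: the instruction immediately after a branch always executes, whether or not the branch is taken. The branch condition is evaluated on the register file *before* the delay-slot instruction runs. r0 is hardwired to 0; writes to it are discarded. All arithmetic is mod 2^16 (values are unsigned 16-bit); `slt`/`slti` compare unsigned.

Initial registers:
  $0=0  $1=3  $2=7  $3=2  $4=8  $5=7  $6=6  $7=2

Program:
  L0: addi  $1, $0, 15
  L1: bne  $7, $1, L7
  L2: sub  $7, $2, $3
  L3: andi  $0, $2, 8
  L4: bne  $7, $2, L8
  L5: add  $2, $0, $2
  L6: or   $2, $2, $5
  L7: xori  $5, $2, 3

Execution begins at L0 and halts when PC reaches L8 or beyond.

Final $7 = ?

#0 addi  $1, $0, 15 ; 0/15/7/2/8/7/6/2
#1 bne  $7, $1, L7 ; 0/15/7/2/8/7/6/2 ; →target
#2 sub  $7, $2, $3 ; 0/15/7/2/8/7/6/5
#7 xori  $5, $2, 3 ; 0/15/7/2/8/4/6/5

5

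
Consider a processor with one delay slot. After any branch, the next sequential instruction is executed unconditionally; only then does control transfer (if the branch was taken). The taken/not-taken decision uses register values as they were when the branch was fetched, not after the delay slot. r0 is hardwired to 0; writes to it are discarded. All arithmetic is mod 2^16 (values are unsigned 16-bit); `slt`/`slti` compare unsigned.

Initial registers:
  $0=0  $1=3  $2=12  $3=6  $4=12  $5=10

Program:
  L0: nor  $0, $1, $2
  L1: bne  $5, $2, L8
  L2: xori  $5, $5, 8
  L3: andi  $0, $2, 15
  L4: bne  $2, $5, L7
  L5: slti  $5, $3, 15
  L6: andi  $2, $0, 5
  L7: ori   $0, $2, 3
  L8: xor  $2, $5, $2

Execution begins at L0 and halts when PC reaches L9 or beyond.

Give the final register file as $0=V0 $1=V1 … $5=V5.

#0 nor  $0, $1, $2 ; 0/3/12/6/12/10
#1 bne  $5, $2, L8 ; 0/3/12/6/12/10 ; →target
#2 xori  $5, $5, 8 ; 0/3/12/6/12/2
#8 xor  $2, $5, $2 ; 0/3/14/6/12/2

$0=0 $1=3 $2=14 $3=6 $4=12 $5=2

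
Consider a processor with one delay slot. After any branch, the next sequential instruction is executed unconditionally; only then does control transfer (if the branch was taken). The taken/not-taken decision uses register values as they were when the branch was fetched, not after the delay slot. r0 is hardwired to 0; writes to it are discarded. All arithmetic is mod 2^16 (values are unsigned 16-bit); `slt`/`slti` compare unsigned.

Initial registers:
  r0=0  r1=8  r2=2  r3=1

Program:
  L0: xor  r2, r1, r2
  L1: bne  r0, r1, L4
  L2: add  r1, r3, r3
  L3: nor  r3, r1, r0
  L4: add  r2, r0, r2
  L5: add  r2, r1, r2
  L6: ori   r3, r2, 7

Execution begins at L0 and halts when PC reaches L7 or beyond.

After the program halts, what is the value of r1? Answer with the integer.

2

PC=0  xor  r2, r1, r2        | r0=0 r1=8 r2=10 r3=1
PC=1  bne  r0, r1, L4        | r0=0 r1=8 r2=10 r3=1  [TAKEN]
PC=2  add  r1, r3, r3        | r0=0 r1=2 r2=10 r3=1
PC=4  add  r2, r0, r2        | r0=0 r1=2 r2=10 r3=1
PC=5  add  r2, r1, r2        | r0=0 r1=2 r2=12 r3=1
PC=6  ori   r3, r2, 7        | r0=0 r1=2 r2=12 r3=15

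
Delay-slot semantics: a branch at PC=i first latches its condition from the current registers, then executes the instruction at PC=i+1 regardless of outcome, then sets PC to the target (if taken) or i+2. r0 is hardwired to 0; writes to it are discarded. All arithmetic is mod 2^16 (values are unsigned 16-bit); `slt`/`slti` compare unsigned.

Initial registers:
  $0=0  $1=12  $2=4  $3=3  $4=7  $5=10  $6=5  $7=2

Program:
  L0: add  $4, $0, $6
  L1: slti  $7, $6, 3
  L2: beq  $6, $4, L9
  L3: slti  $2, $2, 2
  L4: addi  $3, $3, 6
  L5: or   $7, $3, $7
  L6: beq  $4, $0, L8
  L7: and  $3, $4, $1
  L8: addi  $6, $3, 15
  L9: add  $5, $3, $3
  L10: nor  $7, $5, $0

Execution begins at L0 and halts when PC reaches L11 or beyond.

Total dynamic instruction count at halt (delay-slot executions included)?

  step pc=0: add  $4, $0, $6  regs=(0,12,4,3,5,10,5,2)
  step pc=1: slti  $7, $6, 3  regs=(0,12,4,3,5,10,5,0)
  step pc=2: beq  $6, $4, L9  cond=T  regs=(0,12,4,3,5,10,5,0)
  step pc=3: slti  $2, $2, 2  regs=(0,12,0,3,5,10,5,0)
  step pc=9: add  $5, $3, $3  regs=(0,12,0,3,5,6,5,0)
  step pc=10: nor  $7, $5, $0  regs=(0,12,0,3,5,6,5,65529)

6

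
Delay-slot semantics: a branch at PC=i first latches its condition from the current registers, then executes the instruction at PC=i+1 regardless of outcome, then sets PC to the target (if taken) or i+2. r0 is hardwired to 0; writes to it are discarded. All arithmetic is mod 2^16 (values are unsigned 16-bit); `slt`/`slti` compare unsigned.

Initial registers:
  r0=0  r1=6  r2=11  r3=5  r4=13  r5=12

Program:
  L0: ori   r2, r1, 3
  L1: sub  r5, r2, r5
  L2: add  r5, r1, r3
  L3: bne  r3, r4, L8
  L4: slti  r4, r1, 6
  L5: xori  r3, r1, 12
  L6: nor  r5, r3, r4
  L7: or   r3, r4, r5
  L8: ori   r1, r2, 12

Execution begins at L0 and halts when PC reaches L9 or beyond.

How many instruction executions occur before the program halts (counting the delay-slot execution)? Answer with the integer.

[0] ori   r2, r1, 3  →  {r0:0, r1:6, r2:7, r3:5, r4:13, r5:12}
[1] sub  r5, r2, r5  →  {r0:0, r1:6, r2:7, r3:5, r4:13, r5:65531}
[2] add  r5, r1, r3  →  {r0:0, r1:6, r2:7, r3:5, r4:13, r5:11}
[3] bne  r3, r4, L8  →  {r0:0, r1:6, r2:7, r3:5, r4:13, r5:11}  ⟨branch taken⟩
[4] slti  r4, r1, 6  →  {r0:0, r1:6, r2:7, r3:5, r4:0, r5:11}
[8] ori   r1, r2, 12  →  {r0:0, r1:15, r2:7, r3:5, r4:0, r5:11}

6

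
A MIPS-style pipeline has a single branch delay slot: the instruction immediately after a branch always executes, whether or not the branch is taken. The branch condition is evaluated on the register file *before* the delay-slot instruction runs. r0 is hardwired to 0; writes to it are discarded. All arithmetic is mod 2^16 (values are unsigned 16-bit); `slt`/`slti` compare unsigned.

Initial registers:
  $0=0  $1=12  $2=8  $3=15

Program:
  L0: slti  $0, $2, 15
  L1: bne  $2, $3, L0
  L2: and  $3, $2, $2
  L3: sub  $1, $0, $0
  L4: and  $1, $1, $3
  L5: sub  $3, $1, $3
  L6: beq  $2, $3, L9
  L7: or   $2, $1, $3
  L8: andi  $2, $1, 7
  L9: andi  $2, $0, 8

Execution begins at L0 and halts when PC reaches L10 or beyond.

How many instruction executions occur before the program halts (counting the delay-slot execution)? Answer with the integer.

13

#0 slti  $0, $2, 15 ; 0/12/8/15
#1 bne  $2, $3, L0 ; 0/12/8/15 ; →target
#2 and  $3, $2, $2 ; 0/12/8/8
#0 slti  $0, $2, 15 ; 0/12/8/8
#1 bne  $2, $3, L0 ; 0/12/8/8 ; →fallthru
#2 and  $3, $2, $2 ; 0/12/8/8
#3 sub  $1, $0, $0 ; 0/0/8/8
#4 and  $1, $1, $3 ; 0/0/8/8
#5 sub  $3, $1, $3 ; 0/0/8/65528
#6 beq  $2, $3, L9 ; 0/0/8/65528 ; →fallthru
#7 or   $2, $1, $3 ; 0/0/65528/65528
#8 andi  $2, $1, 7 ; 0/0/0/65528
#9 andi  $2, $0, 8 ; 0/0/0/65528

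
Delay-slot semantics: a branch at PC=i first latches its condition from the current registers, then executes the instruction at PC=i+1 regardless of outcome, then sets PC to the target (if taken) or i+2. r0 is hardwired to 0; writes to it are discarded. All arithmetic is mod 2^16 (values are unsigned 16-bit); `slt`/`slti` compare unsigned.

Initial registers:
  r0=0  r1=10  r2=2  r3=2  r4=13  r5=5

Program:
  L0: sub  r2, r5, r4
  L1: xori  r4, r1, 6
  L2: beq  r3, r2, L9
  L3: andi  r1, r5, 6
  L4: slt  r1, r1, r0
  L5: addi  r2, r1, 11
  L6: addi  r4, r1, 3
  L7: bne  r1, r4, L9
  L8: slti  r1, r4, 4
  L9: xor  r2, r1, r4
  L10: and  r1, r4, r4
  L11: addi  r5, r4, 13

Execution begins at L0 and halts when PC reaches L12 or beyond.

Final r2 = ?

#0 sub  r2, r5, r4 ; 0/10/65528/2/13/5
#1 xori  r4, r1, 6 ; 0/10/65528/2/12/5
#2 beq  r3, r2, L9 ; 0/10/65528/2/12/5 ; →fallthru
#3 andi  r1, r5, 6 ; 0/4/65528/2/12/5
#4 slt  r1, r1, r0 ; 0/0/65528/2/12/5
#5 addi  r2, r1, 11 ; 0/0/11/2/12/5
#6 addi  r4, r1, 3 ; 0/0/11/2/3/5
#7 bne  r1, r4, L9 ; 0/0/11/2/3/5 ; →target
#8 slti  r1, r4, 4 ; 0/1/11/2/3/5
#9 xor  r2, r1, r4 ; 0/1/2/2/3/5
#10 and  r1, r4, r4 ; 0/3/2/2/3/5
#11 addi  r5, r4, 13 ; 0/3/2/2/3/16

2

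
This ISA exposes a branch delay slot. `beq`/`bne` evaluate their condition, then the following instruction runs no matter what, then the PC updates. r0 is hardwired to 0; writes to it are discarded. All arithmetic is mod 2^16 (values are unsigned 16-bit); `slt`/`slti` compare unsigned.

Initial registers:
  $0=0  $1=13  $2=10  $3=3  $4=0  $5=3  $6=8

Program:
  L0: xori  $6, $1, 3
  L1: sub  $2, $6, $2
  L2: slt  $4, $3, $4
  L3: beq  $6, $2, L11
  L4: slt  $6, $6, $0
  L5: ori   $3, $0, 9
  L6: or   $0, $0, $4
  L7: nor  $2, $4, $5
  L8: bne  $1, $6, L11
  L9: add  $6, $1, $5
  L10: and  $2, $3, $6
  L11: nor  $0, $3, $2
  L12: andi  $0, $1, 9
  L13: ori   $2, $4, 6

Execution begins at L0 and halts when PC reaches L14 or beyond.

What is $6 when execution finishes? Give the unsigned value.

16

#0 xori  $6, $1, 3 ; 0/13/10/3/0/3/14
#1 sub  $2, $6, $2 ; 0/13/4/3/0/3/14
#2 slt  $4, $3, $4 ; 0/13/4/3/0/3/14
#3 beq  $6, $2, L11 ; 0/13/4/3/0/3/14 ; →fallthru
#4 slt  $6, $6, $0 ; 0/13/4/3/0/3/0
#5 ori   $3, $0, 9 ; 0/13/4/9/0/3/0
#6 or   $0, $0, $4 ; 0/13/4/9/0/3/0
#7 nor  $2, $4, $5 ; 0/13/65532/9/0/3/0
#8 bne  $1, $6, L11 ; 0/13/65532/9/0/3/0 ; →target
#9 add  $6, $1, $5 ; 0/13/65532/9/0/3/16
#11 nor  $0, $3, $2 ; 0/13/65532/9/0/3/16
#12 andi  $0, $1, 9 ; 0/13/65532/9/0/3/16
#13 ori   $2, $4, 6 ; 0/13/6/9/0/3/16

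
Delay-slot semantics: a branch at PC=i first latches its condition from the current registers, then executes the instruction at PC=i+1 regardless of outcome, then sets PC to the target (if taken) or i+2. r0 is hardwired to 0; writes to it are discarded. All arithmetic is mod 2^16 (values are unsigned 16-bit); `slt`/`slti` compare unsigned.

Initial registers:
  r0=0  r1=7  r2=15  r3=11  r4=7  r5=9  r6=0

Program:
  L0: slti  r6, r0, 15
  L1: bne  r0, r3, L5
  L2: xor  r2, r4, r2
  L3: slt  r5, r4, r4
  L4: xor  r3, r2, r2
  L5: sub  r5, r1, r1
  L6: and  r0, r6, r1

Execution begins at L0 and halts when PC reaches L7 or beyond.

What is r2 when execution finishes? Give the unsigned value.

PC=0  slti  r6, r0, 15       | r0=0 r1=7 r2=15 r3=11 r4=7 r5=9 r6=1
PC=1  bne  r0, r3, L5        | r0=0 r1=7 r2=15 r3=11 r4=7 r5=9 r6=1  [TAKEN]
PC=2  xor  r2, r4, r2        | r0=0 r1=7 r2=8 r3=11 r4=7 r5=9 r6=1
PC=5  sub  r5, r1, r1        | r0=0 r1=7 r2=8 r3=11 r4=7 r5=0 r6=1
PC=6  and  r0, r6, r1        | r0=0 r1=7 r2=8 r3=11 r4=7 r5=0 r6=1

8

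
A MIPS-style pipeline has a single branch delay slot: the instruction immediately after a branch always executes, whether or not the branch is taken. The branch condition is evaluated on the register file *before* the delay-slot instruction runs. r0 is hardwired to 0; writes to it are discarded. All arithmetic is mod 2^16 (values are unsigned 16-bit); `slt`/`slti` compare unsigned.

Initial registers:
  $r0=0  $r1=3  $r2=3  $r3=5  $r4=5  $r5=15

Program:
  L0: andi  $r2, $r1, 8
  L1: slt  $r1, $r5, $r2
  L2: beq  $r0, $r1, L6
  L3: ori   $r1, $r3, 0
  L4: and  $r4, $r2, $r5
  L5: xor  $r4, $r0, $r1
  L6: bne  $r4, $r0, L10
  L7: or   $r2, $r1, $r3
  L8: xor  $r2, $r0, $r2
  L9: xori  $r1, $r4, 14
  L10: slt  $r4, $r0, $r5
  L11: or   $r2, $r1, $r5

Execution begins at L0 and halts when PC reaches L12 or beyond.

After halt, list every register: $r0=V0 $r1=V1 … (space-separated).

#0 andi  $r2, $r1, 8 ; 0/3/0/5/5/15
#1 slt  $r1, $r5, $r2 ; 0/0/0/5/5/15
#2 beq  $r0, $r1, L6 ; 0/0/0/5/5/15 ; →target
#3 ori   $r1, $r3, 0 ; 0/5/0/5/5/15
#6 bne  $r4, $r0, L10 ; 0/5/0/5/5/15 ; →target
#7 or   $r2, $r1, $r3 ; 0/5/5/5/5/15
#10 slt  $r4, $r0, $r5 ; 0/5/5/5/1/15
#11 or   $r2, $r1, $r5 ; 0/5/15/5/1/15

$r0=0 $r1=5 $r2=15 $r3=5 $r4=1 $r5=15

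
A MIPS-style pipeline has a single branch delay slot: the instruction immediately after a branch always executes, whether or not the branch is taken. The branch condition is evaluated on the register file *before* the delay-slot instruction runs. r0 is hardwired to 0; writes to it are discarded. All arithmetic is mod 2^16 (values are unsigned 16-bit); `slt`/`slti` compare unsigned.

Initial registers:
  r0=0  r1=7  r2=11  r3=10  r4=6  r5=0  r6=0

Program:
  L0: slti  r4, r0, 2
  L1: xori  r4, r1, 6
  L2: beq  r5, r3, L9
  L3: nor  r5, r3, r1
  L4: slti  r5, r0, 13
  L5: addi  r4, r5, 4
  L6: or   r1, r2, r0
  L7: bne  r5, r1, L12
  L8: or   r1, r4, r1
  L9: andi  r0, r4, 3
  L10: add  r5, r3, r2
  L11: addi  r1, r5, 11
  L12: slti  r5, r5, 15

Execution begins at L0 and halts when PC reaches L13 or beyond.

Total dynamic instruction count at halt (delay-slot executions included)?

PC=0  slti  r4, r0, 2        | r0=0 r1=7 r2=11 r3=10 r4=1 r5=0 r6=0
PC=1  xori  r4, r1, 6        | r0=0 r1=7 r2=11 r3=10 r4=1 r5=0 r6=0
PC=2  beq  r5, r3, L9        | r0=0 r1=7 r2=11 r3=10 r4=1 r5=0 r6=0  [not taken]
PC=3  nor  r5, r3, r1        | r0=0 r1=7 r2=11 r3=10 r4=1 r5=65520 r6=0
PC=4  slti  r5, r0, 13       | r0=0 r1=7 r2=11 r3=10 r4=1 r5=1 r6=0
PC=5  addi  r4, r5, 4        | r0=0 r1=7 r2=11 r3=10 r4=5 r5=1 r6=0
PC=6  or   r1, r2, r0        | r0=0 r1=11 r2=11 r3=10 r4=5 r5=1 r6=0
PC=7  bne  r5, r1, L12       | r0=0 r1=11 r2=11 r3=10 r4=5 r5=1 r6=0  [TAKEN]
PC=8  or   r1, r4, r1        | r0=0 r1=15 r2=11 r3=10 r4=5 r5=1 r6=0
PC=12 slti  r5, r5, 15       | r0=0 r1=15 r2=11 r3=10 r4=5 r5=1 r6=0

10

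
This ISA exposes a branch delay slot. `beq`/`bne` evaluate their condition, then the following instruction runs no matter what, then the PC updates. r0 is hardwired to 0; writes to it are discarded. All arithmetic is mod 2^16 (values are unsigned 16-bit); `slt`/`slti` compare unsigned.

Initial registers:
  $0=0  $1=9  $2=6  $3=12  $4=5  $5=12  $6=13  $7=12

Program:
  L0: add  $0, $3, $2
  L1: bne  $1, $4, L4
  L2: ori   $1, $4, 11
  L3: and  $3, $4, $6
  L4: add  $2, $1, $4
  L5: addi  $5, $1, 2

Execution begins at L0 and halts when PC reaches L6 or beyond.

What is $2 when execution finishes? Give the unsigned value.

[0] add  $0, $3, $2  →  {$0:0, $1:9, $2:6, $3:12, $4:5, $5:12, $6:13, $7:12}
[1] bne  $1, $4, L4  →  {$0:0, $1:9, $2:6, $3:12, $4:5, $5:12, $6:13, $7:12}  ⟨branch taken⟩
[2] ori   $1, $4, 11  →  {$0:0, $1:15, $2:6, $3:12, $4:5, $5:12, $6:13, $7:12}
[4] add  $2, $1, $4  →  {$0:0, $1:15, $2:20, $3:12, $4:5, $5:12, $6:13, $7:12}
[5] addi  $5, $1, 2  →  {$0:0, $1:15, $2:20, $3:12, $4:5, $5:17, $6:13, $7:12}

20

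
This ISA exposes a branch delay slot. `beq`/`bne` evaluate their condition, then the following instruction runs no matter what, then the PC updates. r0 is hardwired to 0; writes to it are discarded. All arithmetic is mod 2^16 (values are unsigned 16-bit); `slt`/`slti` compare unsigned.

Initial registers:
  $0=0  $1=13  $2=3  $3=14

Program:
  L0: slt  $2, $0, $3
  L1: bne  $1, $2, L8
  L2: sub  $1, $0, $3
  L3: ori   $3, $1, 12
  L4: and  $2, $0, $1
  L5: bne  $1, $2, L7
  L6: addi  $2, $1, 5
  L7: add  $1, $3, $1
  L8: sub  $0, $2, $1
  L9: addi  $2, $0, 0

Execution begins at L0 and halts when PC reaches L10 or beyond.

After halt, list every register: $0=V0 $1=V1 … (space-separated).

$0=0 $1=65522 $2=0 $3=14

PC=0  slt  $2, $0, $3        | $0=0 $1=13 $2=1 $3=14
PC=1  bne  $1, $2, L8        | $0=0 $1=13 $2=1 $3=14  [TAKEN]
PC=2  sub  $1, $0, $3        | $0=0 $1=65522 $2=1 $3=14
PC=8  sub  $0, $2, $1        | $0=0 $1=65522 $2=1 $3=14
PC=9  addi  $2, $0, 0        | $0=0 $1=65522 $2=0 $3=14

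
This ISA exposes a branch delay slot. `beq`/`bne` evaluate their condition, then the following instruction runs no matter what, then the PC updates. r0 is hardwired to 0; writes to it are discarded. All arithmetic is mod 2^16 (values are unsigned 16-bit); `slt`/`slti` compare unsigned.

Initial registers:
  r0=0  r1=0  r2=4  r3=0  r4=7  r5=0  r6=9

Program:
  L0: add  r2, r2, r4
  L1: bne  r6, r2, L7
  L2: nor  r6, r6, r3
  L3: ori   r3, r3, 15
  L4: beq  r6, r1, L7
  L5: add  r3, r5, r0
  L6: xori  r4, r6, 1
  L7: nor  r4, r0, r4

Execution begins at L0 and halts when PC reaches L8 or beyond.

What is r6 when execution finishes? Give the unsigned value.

  step pc=0: add  r2, r2, r4  regs=(0,0,11,0,7,0,9)
  step pc=1: bne  r6, r2, L7  cond=T  regs=(0,0,11,0,7,0,9)
  step pc=2: nor  r6, r6, r3  regs=(0,0,11,0,7,0,65526)
  step pc=7: nor  r4, r0, r4  regs=(0,0,11,0,65528,0,65526)

65526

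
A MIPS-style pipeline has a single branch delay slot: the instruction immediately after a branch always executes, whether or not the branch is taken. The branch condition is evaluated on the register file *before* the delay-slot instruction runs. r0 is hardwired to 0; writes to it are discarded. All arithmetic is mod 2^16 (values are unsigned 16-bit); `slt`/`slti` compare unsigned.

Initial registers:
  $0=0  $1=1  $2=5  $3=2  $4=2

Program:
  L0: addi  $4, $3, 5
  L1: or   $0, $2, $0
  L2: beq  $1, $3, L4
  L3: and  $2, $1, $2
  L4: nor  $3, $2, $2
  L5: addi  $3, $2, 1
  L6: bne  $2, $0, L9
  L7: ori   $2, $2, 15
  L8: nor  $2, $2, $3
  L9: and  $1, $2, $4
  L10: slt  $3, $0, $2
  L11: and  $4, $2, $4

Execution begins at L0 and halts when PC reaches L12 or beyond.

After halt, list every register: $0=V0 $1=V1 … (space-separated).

$0=0 $1=7 $2=15 $3=1 $4=7

[0] addi  $4, $3, 5  →  {$0:0, $1:1, $2:5, $3:2, $4:7}
[1] or   $0, $2, $0  →  {$0:0, $1:1, $2:5, $3:2, $4:7}
[2] beq  $1, $3, L4  →  {$0:0, $1:1, $2:5, $3:2, $4:7}  ⟨branch fallthrough⟩
[3] and  $2, $1, $2  →  {$0:0, $1:1, $2:1, $3:2, $4:7}
[4] nor  $3, $2, $2  →  {$0:0, $1:1, $2:1, $3:65534, $4:7}
[5] addi  $3, $2, 1  →  {$0:0, $1:1, $2:1, $3:2, $4:7}
[6] bne  $2, $0, L9  →  {$0:0, $1:1, $2:1, $3:2, $4:7}  ⟨branch taken⟩
[7] ori   $2, $2, 15  →  {$0:0, $1:1, $2:15, $3:2, $4:7}
[9] and  $1, $2, $4  →  {$0:0, $1:7, $2:15, $3:2, $4:7}
[10] slt  $3, $0, $2  →  {$0:0, $1:7, $2:15, $3:1, $4:7}
[11] and  $4, $2, $4  →  {$0:0, $1:7, $2:15, $3:1, $4:7}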